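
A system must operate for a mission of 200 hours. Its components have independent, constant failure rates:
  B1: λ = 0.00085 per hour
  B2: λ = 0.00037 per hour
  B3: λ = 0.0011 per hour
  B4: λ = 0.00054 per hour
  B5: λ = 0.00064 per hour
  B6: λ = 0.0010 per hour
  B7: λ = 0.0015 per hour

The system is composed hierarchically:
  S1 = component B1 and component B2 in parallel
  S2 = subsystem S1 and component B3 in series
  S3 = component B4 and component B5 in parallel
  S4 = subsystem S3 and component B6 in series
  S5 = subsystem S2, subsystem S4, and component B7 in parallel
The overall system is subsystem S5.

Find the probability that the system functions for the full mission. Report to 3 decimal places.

R(B1) = exp(−0.00085 × 200) = 0.84366
R(B2) = exp(−0.00037 × 200) = 0.92867
R(B3) = exp(−0.0011 × 200) = 0.80252
R(B4) = exp(−0.00054 × 200) = 0.89763
R(B5) = exp(−0.00064 × 200) = 0.87985
R(B6) = exp(−0.0010 × 200) = 0.81873
R(B7) = exp(−0.0015 × 200) = 0.74082
Parallel (B1 and B2): 1 − (1 − 0.84366)(1 − 0.92867) = 0.98885
Series ([0.98885] and B3): 0.98885 × 0.80252 = 0.79357
Parallel (B4 and B5): 1 − (1 − 0.89763)(1 − 0.87985) = 0.98770
Series ([0.98770] and B6): 0.98770 × 0.81873 = 0.80866
Parallel ([0.79357], [0.80866], and B7): 1 − (1 − 0.79357)(1 − 0.80866)(1 − 0.74082) = 0.990

0.990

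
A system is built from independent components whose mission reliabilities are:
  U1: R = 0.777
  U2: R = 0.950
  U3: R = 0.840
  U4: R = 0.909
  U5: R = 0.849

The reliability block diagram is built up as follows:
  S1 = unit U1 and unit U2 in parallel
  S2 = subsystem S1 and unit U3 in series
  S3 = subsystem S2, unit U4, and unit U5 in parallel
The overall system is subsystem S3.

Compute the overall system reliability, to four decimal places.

0.9977

Parallel (U1 and U2): 1 − (1 − 0.777000)(1 − 0.950000) = 0.988850
Series ([0.988850] and U3): 0.988850 × 0.840000 = 0.830634
Parallel ([0.830634], U4, and U5): 1 − (1 − 0.830634)(1 − 0.909000)(1 − 0.849000) = 0.9977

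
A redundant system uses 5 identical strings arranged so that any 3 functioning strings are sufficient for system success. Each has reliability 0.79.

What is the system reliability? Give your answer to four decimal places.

R = Σ_{i=3}^{5} C(5,i) p^i (1−p)^{5−i} with p = 0.79
C(5,3)·0.79^3·0.21^2 = 0.217430
C(5,4)·0.79^4·0.21^1 = 0.408976
C(5,5)·0.79^5·0.21^0 = 0.307706
Sum = 0.9341

0.9341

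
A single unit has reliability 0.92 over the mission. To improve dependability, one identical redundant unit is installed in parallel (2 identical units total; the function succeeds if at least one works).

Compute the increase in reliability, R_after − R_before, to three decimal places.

R_before = 0.92
R_after = 1 − (1 − 0.92)^2 = 0.994
ΔR = 0.994 − 0.92 = 0.074

0.074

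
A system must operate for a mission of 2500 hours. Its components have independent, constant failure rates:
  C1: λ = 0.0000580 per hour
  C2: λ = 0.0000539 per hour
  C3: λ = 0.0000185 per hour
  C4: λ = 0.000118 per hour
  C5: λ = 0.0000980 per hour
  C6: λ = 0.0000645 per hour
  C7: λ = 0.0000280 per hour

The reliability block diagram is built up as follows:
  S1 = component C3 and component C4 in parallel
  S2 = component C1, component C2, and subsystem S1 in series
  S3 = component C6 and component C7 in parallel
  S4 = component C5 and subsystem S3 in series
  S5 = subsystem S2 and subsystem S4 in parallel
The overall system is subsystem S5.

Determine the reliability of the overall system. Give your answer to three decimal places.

R(C1) = exp(−0.0000580 × 2500) = 0.86502
R(C2) = exp(−0.0000539 × 2500) = 0.87393
R(C3) = exp(−0.0000185 × 2500) = 0.95480
R(C4) = exp(−0.000118 × 2500) = 0.74453
R(C5) = exp(−0.0000980 × 2500) = 0.78270
R(C6) = exp(−0.0000645 × 2500) = 0.85108
R(C7) = exp(−0.0000280 × 2500) = 0.93239
Parallel (C3 and C4): 1 − (1 − 0.95480)(1 − 0.74453) = 0.98845
Series (C1, C2, and [0.98845]): 0.86502 × 0.87393 × 0.98845 = 0.74724
Parallel (C6 and C7): 1 − (1 − 0.85108)(1 − 0.93239) = 0.98993
Series (C5 and [0.98993]): 0.78270 × 0.98993 = 0.77482
Parallel ([0.74724] and [0.77482]): 1 − (1 − 0.74724)(1 − 0.77482) = 0.943

0.943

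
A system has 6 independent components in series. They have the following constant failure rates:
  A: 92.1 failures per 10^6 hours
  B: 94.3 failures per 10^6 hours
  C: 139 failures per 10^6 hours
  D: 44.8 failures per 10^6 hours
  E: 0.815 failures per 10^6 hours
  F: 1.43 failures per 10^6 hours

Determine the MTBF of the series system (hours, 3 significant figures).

Series of exponential components: λ_sys = Σ λ_i
λ_sys = 0.0000921 + 0.0000943 + 0.000139 + 0.0000448 + 0.000000815 + 0.00000143 = 3.7245e-04 /h
MTBF = 1 / λ_sys = 2680 h

2680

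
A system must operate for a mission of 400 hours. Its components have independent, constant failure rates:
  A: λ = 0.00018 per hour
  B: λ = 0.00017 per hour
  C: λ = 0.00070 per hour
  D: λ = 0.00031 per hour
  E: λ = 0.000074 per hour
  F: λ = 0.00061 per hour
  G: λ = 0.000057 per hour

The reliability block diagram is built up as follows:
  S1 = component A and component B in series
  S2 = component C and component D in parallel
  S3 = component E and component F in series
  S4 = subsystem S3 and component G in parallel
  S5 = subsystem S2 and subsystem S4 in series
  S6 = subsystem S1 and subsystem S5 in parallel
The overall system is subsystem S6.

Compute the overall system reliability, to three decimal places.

R(A) = exp(−0.00018 × 400) = 0.93053
R(B) = exp(−0.00017 × 400) = 0.93426
R(C) = exp(−0.00070 × 400) = 0.75578
R(D) = exp(−0.00031 × 400) = 0.88338
R(E) = exp(−0.000074 × 400) = 0.97083
R(F) = exp(−0.00061 × 400) = 0.78349
R(G) = exp(−0.000057 × 400) = 0.97746
Series (A and B): 0.93053 × 0.93426 = 0.86936
Parallel (C and D): 1 − (1 − 0.75578)(1 − 0.88338) = 0.97152
Series (E and F): 0.97083 × 0.78349 = 0.76064
Parallel ([0.76064] and G): 1 − (1 − 0.76064)(1 − 0.97746) = 0.99460
Series ([0.97152] and [0.99460]): 0.97152 × 0.99460 = 0.96627
Parallel ([0.86936] and [0.96627]): 1 − (1 − 0.86936)(1 − 0.96627) = 0.996

0.996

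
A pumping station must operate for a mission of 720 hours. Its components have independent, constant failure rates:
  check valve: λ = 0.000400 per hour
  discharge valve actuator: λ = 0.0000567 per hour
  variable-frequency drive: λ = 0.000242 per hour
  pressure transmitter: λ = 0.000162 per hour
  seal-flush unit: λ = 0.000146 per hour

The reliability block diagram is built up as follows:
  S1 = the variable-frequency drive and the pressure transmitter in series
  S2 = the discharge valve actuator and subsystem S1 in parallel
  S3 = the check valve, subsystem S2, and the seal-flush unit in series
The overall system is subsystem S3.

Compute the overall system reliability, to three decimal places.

R(check valve) = exp(−0.000400 × 720) = 0.74976
R(discharge valve actuator) = exp(−0.0000567 × 720) = 0.96000
R(variable-frequency drive) = exp(−0.000242 × 720) = 0.84010
R(pressure transmitter) = exp(−0.000162 × 720) = 0.88991
R(seal-flush unit) = exp(−0.000146 × 720) = 0.90022
Series (variable-frequency drive and pressure transmitter): 0.84010 × 0.88991 = 0.74761
Parallel (discharge valve actuator and [0.74761]): 1 − (1 − 0.96000)(1 − 0.74761) = 0.98990
Series (check valve, [0.98990], and seal-flush unit): 0.74976 × 0.98990 × 0.90022 = 0.668

0.668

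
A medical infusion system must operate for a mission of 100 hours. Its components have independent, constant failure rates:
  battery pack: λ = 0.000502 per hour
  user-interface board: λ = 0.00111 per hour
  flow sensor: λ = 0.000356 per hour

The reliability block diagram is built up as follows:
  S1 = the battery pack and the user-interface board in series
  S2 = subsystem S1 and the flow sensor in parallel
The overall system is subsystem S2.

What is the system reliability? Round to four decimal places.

R(battery pack) = exp(−0.000502 × 100) = 0.951039
R(user-interface board) = exp(−0.00111 × 100) = 0.894939
R(flow sensor) = exp(−0.000356 × 100) = 0.965026
Series (battery pack and user-interface board): 0.951039 × 0.894939 = 0.851122
Parallel ([0.851122] and flow sensor): 1 − (1 − 0.851122)(1 − 0.965026) = 0.9948

0.9948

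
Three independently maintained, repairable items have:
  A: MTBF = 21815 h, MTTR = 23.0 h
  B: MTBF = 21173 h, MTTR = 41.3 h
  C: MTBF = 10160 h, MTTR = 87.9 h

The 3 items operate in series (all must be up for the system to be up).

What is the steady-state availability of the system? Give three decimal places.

A(A) = MTBF/(MTBF+MTTR) = 21815/(21815+23.0) = 0.998947
A(B) = MTBF/(MTBF+MTTR) = 21173/(21173+41.3) = 0.998053
A(C) = MTBF/(MTBF+MTTR) = 10160/(10160+87.9) = 0.991423
Series availability: 0.998947 × 0.998053 × 0.991423 = 0.988

0.988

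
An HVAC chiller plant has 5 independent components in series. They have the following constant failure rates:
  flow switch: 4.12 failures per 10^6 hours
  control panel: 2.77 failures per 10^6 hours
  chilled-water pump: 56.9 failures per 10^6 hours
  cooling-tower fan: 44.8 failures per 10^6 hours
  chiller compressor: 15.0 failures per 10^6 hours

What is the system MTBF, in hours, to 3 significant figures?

Series of exponential components: λ_sys = Σ λ_i
λ_sys = 0.00000412 + 0.00000277 + 0.0000569 + 0.0000448 + 0.0000150 = 1.2359e-04 /h
MTBF = 1 / λ_sys = 8090 h

8090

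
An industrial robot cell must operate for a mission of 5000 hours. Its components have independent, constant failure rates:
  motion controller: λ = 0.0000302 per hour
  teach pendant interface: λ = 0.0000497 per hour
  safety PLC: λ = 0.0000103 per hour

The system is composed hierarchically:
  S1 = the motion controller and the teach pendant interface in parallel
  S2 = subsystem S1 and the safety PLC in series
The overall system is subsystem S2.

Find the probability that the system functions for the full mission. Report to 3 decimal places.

0.921

R(motion controller) = exp(−0.0000302 × 5000) = 0.85985
R(teach pendant interface) = exp(−0.0000497 × 5000) = 0.77997
R(safety PLC) = exp(−0.0000103 × 5000) = 0.94980
Parallel (motion controller and teach pendant interface): 1 − (1 − 0.85985)(1 − 0.77997) = 0.96916
Series ([0.96916] and safety PLC): 0.96916 × 0.94980 = 0.921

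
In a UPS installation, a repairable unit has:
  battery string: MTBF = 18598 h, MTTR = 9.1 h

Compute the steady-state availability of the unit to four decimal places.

0.9995

A(battery string) = MTBF/(MTBF+MTTR) = 18598/(18598+9.1) = 0.9995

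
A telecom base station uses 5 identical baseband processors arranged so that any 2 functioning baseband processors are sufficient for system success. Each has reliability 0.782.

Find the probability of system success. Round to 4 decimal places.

R = Σ_{i=2}^{5} C(5,i) p^i (1−p)^{5−i} with p = 0.782
C(5,2)·0.782^2·0.218^3 = 0.063355
C(5,3)·0.782^3·0.218^2 = 0.227265
C(5,4)·0.782^4·0.218^1 = 0.407618
C(5,5)·0.782^5·0.218^0 = 0.292438
Sum = 0.9907

0.9907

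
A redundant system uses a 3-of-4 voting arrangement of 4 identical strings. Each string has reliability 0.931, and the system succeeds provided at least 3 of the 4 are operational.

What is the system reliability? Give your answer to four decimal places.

0.9740

R = Σ_{i=3}^{4} C(4,i) p^i (1−p)^{4−i} with p = 0.931
C(4,3)·0.931^3·0.069^1 = 0.222719
C(4,4)·0.931^4·0.069^0 = 0.751275
Sum = 0.9740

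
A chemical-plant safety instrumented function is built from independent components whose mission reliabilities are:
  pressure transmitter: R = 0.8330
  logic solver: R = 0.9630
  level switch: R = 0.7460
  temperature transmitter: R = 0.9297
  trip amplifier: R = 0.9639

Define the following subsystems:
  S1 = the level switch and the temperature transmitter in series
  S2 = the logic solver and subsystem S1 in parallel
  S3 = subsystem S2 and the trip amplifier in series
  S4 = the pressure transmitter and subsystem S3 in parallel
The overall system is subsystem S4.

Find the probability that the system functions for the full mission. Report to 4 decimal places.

Series (level switch and temperature transmitter): 0.746000 × 0.929700 = 0.693556
Parallel (logic solver and [0.693556]): 1 − (1 − 0.963000)(1 − 0.693556) = 0.988662
Series ([0.988662] and trip amplifier): 0.988662 × 0.963900 = 0.952971
Parallel (pressure transmitter and [0.952971]): 1 − (1 − 0.833000)(1 − 0.952971) = 0.9921

0.9921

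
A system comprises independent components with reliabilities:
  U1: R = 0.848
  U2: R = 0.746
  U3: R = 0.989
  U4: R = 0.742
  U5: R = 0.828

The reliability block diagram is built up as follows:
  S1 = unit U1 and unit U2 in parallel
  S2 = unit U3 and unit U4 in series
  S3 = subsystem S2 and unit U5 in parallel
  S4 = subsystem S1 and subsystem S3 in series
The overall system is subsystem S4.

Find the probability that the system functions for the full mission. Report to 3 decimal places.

0.917

Parallel (U1 and U2): 1 − (1 − 0.84800)(1 − 0.74600) = 0.96139
Series (U3 and U4): 0.98900 × 0.74200 = 0.73384
Parallel ([0.73384] and U5): 1 − (1 − 0.73384)(1 − 0.82800) = 0.95422
Series ([0.96139] and [0.95422]): 0.96139 × 0.95422 = 0.917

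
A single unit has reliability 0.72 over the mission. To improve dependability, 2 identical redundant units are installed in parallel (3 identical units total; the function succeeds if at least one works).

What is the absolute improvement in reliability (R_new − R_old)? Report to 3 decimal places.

R_before = 0.72
R_after = 1 − (1 − 0.72)^3 = 0.978
ΔR = 0.978 − 0.72 = 0.258

0.258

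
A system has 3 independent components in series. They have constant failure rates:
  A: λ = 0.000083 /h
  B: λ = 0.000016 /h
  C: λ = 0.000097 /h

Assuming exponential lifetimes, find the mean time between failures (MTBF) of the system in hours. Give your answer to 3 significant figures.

5100

Series of exponential components: λ_sys = Σ λ_i
λ_sys = 0.000083 + 0.000016 + 0.000097 = 1.9600e-04 /h
MTBF = 1 / λ_sys = 5100 h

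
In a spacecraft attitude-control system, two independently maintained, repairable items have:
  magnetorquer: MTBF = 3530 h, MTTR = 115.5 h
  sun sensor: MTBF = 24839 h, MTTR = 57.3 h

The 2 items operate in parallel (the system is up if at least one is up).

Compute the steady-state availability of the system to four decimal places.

A(magnetorquer) = MTBF/(MTBF+MTTR) = 3530/(3530+115.5) = 0.968317
A(sun sensor) = MTBF/(MTBF+MTTR) = 24839/(24839+57.3) = 0.997698
Parallel availability: 1 − (1 − 0.968317)(1 − 0.997698) = 0.9999

0.9999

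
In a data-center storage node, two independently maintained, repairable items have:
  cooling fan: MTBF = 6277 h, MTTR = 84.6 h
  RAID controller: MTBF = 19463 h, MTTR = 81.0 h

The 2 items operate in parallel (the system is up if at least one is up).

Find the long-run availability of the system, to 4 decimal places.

A(cooling fan) = MTBF/(MTBF+MTTR) = 6277/(6277+84.6) = 0.986701
A(RAID controller) = MTBF/(MTBF+MTTR) = 19463/(19463+81.0) = 0.995856
Parallel availability: 1 − (1 − 0.986701)(1 − 0.995856) = 0.9999

0.9999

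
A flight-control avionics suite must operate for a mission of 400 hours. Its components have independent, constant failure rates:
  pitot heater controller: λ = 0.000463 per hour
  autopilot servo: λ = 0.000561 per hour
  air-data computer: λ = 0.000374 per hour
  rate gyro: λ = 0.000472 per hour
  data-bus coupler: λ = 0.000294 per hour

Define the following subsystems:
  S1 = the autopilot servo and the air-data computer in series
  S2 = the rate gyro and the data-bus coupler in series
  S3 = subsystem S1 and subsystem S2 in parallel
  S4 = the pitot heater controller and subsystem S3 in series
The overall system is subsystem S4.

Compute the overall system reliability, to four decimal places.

R(pitot heater controller) = exp(−0.000463 × 400) = 0.830938
R(autopilot servo) = exp(−0.000561 × 400) = 0.798995
R(air-data computer) = exp(−0.000374 × 400) = 0.861052
R(rate gyro) = exp(−0.000472 × 400) = 0.827952
R(data-bus coupler) = exp(−0.000294 × 400) = 0.889052
Series (autopilot servo and air-data computer): 0.798995 × 0.861052 = 0.687976
Series (rate gyro and data-bus coupler): 0.827952 × 0.889052 = 0.736092
Parallel ([0.687976] and [0.736092]): 1 − (1 − 0.687976)(1 − 0.736092) = 0.917654
Series (pitot heater controller and [0.917654]): 0.830938 × 0.917654 = 0.7625

0.7625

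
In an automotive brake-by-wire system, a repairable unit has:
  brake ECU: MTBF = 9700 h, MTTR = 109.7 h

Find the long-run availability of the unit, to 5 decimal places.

A(brake ECU) = MTBF/(MTBF+MTTR) = 9700/(9700+109.7) = 0.98882

0.98882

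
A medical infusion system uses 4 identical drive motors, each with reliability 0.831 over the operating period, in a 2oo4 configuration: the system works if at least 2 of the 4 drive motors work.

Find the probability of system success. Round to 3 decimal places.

0.983

R = Σ_{i=2}^{4} C(4,i) p^i (1−p)^{4−i} with p = 0.831
C(4,2)·0.831^2·0.169^2 = 0.11834
C(4,3)·0.831^3·0.169^1 = 0.38793
C(4,4)·0.831^4·0.169^0 = 0.47687
Sum = 0.983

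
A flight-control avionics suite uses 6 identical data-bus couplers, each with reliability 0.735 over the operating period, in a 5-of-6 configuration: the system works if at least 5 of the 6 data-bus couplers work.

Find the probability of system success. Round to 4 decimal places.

0.4987

R = Σ_{i=5}^{6} C(6,i) p^i (1−p)^{6−i} with p = 0.735
C(6,5)·0.735^5·0.265^1 = 0.341062
C(6,6)·0.735^6·0.265^0 = 0.157661
Sum = 0.4987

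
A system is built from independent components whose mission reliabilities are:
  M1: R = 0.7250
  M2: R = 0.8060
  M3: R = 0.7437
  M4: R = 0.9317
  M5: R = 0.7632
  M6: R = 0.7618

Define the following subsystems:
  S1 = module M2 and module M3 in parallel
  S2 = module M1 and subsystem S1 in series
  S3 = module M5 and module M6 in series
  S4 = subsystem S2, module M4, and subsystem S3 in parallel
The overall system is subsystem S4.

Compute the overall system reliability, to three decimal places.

Parallel (M2 and M3): 1 − (1 − 0.80600)(1 − 0.74370) = 0.95028
Series (M1 and [0.95028]): 0.72500 × 0.95028 = 0.68895
Series (M5 and M6): 0.76320 × 0.76180 = 0.58141
Parallel ([0.68895], M4, and [0.58141]): 1 − (1 − 0.68895)(1 − 0.93170)(1 − 0.58141) = 0.991

0.991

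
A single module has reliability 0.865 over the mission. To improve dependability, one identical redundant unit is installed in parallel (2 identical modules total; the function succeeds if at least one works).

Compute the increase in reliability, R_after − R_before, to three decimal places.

0.117

R_before = 0.865
R_after = 1 − (1 − 0.865)^2 = 0.982
ΔR = 0.982 − 0.865 = 0.117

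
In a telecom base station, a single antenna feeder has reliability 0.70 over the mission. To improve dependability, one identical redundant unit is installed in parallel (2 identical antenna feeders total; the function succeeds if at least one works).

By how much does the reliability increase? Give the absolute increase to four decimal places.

R_before = 0.70
R_after = 1 − (1 − 0.70)^2 = 0.9100
ΔR = 0.9100 − 0.70 = 0.2100

0.2100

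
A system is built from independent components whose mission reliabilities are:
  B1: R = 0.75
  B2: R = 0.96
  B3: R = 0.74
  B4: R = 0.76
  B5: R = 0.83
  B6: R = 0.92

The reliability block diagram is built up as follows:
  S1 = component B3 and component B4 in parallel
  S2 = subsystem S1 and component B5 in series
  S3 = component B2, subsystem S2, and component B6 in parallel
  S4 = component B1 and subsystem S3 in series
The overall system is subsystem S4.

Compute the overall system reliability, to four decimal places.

0.7495

Parallel (B3 and B4): 1 − (1 − 0.740000)(1 − 0.760000) = 0.937600
Series ([0.937600] and B5): 0.937600 × 0.830000 = 0.778208
Parallel (B2, [0.778208], and B6): 1 − (1 − 0.960000)(1 − 0.778208)(1 − 0.920000) = 0.999290
Series (B1 and [0.999290]): 0.750000 × 0.999290 = 0.7495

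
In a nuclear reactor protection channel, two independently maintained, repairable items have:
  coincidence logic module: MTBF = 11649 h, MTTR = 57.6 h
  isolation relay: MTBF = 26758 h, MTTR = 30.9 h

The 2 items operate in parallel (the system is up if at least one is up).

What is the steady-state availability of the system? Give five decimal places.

A(coincidence logic module) = MTBF/(MTBF+MTTR) = 11649/(11649+57.6) = 0.995080
A(isolation relay) = MTBF/(MTBF+MTTR) = 26758/(26758+30.9) = 0.998847
Parallel availability: 1 − (1 − 0.995080)(1 − 0.998847) = 0.99999

0.99999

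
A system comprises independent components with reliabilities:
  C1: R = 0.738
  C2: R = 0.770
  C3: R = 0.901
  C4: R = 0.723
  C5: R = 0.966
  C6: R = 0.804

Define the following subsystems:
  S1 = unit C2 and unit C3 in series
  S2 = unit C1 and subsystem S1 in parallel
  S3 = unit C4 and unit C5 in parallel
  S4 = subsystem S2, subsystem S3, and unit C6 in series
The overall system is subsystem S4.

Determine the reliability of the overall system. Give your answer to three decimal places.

Series (C2 and C3): 0.77000 × 0.90100 = 0.69377
Parallel (C1 and [0.69377]): 1 − (1 − 0.73800)(1 − 0.69377) = 0.91977
Parallel (C4 and C5): 1 − (1 − 0.72300)(1 − 0.96600) = 0.99058
Series ([0.91977], [0.99058], and C6): 0.91977 × 0.99058 × 0.80400 = 0.733

0.733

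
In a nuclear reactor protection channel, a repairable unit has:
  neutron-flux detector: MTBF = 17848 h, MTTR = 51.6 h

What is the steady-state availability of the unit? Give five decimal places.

0.99712

A(neutron-flux detector) = MTBF/(MTBF+MTTR) = 17848/(17848+51.6) = 0.99712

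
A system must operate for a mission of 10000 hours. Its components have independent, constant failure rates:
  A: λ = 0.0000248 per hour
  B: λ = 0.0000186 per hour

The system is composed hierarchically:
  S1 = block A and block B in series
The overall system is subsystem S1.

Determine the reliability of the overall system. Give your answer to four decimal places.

0.6479

R(A) = exp(−0.0000248 × 10000) = 0.780360
R(B) = exp(−0.0000186 × 10000) = 0.830274
Series (A and B): 0.780360 × 0.830274 = 0.6479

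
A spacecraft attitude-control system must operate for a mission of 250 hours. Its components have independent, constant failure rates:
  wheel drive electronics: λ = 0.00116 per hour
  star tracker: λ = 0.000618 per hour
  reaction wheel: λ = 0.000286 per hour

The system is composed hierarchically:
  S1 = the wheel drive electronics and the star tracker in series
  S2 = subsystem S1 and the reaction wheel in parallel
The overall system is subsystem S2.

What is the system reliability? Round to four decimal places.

R(wheel drive electronics) = exp(−0.00116 × 250) = 0.748264
R(star tracker) = exp(−0.000618 × 250) = 0.856843
R(reaction wheel) = exp(−0.000286 × 250) = 0.930996
Series (wheel drive electronics and star tracker): 0.748264 × 0.856843 = 0.641145
Parallel ([0.641145] and reaction wheel): 1 − (1 − 0.641145)(1 − 0.930996) = 0.9752

0.9752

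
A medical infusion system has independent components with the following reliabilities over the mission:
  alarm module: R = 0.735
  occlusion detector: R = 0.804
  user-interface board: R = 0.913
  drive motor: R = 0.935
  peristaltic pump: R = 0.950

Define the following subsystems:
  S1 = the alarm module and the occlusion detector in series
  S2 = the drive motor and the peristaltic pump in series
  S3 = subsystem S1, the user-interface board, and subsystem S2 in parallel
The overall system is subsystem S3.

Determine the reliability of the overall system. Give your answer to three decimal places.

0.996

Series (alarm module and occlusion detector): 0.73500 × 0.80400 = 0.59094
Series (drive motor and peristaltic pump): 0.93500 × 0.95000 = 0.88825
Parallel ([0.59094], user-interface board, and [0.88825]): 1 − (1 − 0.59094)(1 − 0.91300)(1 − 0.88825) = 0.996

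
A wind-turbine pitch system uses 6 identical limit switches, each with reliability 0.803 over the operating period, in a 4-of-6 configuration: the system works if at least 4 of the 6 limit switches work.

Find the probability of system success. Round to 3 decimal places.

R = Σ_{i=4}^{6} C(6,i) p^i (1−p)^{6−i} with p = 0.803
C(6,4)·0.803^4·0.197^2 = 0.24204
C(6,5)·0.803^5·0.197^1 = 0.39463
C(6,6)·0.803^6·0.197^0 = 0.26810
Sum = 0.905

0.905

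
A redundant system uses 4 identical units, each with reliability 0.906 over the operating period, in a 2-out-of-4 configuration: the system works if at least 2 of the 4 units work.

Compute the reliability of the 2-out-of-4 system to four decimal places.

0.9969

R = Σ_{i=2}^{4} C(4,i) p^i (1−p)^{4−i} with p = 0.906
C(4,2)·0.906^2·0.094^2 = 0.043517
C(4,3)·0.906^3·0.094^1 = 0.279623
C(4,4)·0.906^4·0.094^0 = 0.673772
Sum = 0.9969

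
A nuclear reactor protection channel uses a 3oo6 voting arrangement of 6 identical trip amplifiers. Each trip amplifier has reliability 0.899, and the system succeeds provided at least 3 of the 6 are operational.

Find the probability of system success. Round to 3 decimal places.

R = Σ_{i=3}^{6} C(6,i) p^i (1−p)^{6−i} with p = 0.899
C(6,3)·0.899^3·0.101^3 = 0.01497
C(6,4)·0.899^4·0.101^2 = 0.09995
C(6,5)·0.899^5·0.101^1 = 0.35585
C(6,6)·0.899^6·0.101^0 = 0.52791
Sum = 0.999

0.999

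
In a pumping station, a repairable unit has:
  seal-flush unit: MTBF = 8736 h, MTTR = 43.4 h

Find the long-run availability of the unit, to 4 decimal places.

A(seal-flush unit) = MTBF/(MTBF+MTTR) = 8736/(8736+43.4) = 0.9951

0.9951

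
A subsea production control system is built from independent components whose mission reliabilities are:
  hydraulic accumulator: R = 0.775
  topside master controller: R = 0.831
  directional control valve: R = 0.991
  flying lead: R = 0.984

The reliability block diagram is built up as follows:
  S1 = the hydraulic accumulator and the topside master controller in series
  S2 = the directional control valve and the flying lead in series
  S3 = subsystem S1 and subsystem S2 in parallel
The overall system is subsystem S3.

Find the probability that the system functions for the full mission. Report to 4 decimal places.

0.9912

Series (hydraulic accumulator and topside master controller): 0.775000 × 0.831000 = 0.644025
Series (directional control valve and flying lead): 0.991000 × 0.984000 = 0.975144
Parallel ([0.644025] and [0.975144]): 1 − (1 − 0.644025)(1 − 0.975144) = 0.9912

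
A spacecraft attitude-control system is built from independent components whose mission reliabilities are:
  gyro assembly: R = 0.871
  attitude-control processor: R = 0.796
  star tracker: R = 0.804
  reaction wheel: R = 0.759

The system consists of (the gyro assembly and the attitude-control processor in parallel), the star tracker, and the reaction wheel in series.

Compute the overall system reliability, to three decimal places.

Parallel (gyro assembly and attitude-control processor): 1 − (1 − 0.87100)(1 − 0.79600) = 0.97368
Series ([0.97368], star tracker, and reaction wheel): 0.97368 × 0.80400 × 0.75900 = 0.594

0.594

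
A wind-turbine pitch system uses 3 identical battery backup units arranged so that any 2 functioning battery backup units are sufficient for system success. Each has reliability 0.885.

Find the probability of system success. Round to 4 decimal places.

R = Σ_{i=2}^{3} C(3,i) p^i (1−p)^{3−i} with p = 0.885
C(3,2)·0.885^2·0.115^1 = 0.270213
C(3,3)·0.885^3·0.115^0 = 0.693154
Sum = 0.9634

0.9634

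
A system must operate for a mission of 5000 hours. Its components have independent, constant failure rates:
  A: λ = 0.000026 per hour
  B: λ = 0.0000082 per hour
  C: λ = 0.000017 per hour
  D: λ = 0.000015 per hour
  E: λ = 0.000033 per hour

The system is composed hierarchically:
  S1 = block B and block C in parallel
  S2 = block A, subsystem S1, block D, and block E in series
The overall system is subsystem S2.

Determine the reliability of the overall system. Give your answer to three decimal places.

0.688

R(A) = exp(−0.000026 × 5000) = 0.87810
R(B) = exp(−0.0000082 × 5000) = 0.95983
R(C) = exp(−0.000017 × 5000) = 0.91851
R(D) = exp(−0.000015 × 5000) = 0.92774
R(E) = exp(−0.000033 × 5000) = 0.84789
Parallel (B and C): 1 − (1 − 0.95983)(1 − 0.91851) = 0.99673
Series (A, [0.99673], D, and E): 0.87810 × 0.99673 × 0.92774 × 0.84789 = 0.688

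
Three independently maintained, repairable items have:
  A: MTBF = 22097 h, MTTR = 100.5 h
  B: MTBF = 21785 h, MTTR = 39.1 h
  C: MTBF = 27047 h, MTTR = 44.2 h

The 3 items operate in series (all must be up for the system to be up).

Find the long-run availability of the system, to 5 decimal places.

0.99207

A(A) = MTBF/(MTBF+MTTR) = 22097/(22097+100.5) = 0.995472
A(B) = MTBF/(MTBF+MTTR) = 21785/(21785+39.1) = 0.998208
A(C) = MTBF/(MTBF+MTTR) = 27047/(27047+44.2) = 0.998368
Series availability: 0.995472 × 0.998208 × 0.998368 = 0.99207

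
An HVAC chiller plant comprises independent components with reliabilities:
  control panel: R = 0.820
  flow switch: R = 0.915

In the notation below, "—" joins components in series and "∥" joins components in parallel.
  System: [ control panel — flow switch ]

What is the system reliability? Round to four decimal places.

Series (control panel and flow switch): 0.820000 × 0.915000 = 0.7503

0.7503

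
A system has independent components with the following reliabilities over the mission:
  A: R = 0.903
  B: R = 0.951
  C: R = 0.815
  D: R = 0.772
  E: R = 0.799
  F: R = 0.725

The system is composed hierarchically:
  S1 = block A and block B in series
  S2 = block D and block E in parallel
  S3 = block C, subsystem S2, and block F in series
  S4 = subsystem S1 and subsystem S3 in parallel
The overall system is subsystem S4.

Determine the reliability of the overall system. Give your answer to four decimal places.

0.9384

Series (A and B): 0.903000 × 0.951000 = 0.858753
Parallel (D and E): 1 − (1 − 0.772000)(1 − 0.799000) = 0.954172
Series (C, [0.954172], and F): 0.815000 × 0.954172 × 0.725000 = 0.563796
Parallel ([0.858753] and [0.563796]): 1 − (1 − 0.858753)(1 − 0.563796) = 0.9384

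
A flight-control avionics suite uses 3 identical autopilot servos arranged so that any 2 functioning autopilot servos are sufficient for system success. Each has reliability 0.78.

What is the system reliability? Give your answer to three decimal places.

0.876

R = Σ_{i=2}^{3} C(3,i) p^i (1−p)^{3−i} with p = 0.78
C(3,2)·0.78^2·0.22^1 = 0.40154
C(3,3)·0.78^3·0.22^0 = 0.47455
Sum = 0.876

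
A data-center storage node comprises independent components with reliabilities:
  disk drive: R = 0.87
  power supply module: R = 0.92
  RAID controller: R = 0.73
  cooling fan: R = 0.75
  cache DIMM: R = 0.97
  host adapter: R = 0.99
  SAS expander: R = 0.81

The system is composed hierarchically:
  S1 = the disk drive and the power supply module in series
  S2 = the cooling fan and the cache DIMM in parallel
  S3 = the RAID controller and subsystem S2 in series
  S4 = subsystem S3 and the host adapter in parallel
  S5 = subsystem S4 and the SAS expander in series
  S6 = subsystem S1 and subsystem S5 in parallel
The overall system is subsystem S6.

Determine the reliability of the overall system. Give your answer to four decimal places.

Series (disk drive and power supply module): 0.870000 × 0.920000 = 0.800400
Parallel (cooling fan and cache DIMM): 1 − (1 − 0.750000)(1 − 0.970000) = 0.992500
Series (RAID controller and [0.992500]): 0.730000 × 0.992500 = 0.724525
Parallel ([0.724525] and host adapter): 1 − (1 − 0.724525)(1 − 0.990000) = 0.997245
Series ([0.997245] and SAS expander): 0.997245 × 0.810000 = 0.807768
Parallel ([0.800400] and [0.807768]): 1 − (1 − 0.800400)(1 − 0.807768) = 0.9616

0.9616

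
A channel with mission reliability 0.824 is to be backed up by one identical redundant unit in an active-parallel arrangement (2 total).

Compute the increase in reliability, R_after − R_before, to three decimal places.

R_before = 0.824
R_after = 1 − (1 − 0.824)^2 = 0.969
ΔR = 0.969 − 0.824 = 0.145

0.145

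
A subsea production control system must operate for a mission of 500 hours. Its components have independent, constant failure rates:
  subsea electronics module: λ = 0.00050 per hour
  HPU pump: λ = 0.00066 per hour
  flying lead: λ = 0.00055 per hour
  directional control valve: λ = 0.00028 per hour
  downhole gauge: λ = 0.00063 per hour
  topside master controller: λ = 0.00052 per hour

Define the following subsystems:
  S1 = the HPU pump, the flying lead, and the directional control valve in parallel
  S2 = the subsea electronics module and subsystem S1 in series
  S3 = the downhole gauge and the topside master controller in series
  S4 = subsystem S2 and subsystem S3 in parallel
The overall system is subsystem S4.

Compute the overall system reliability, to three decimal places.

0.900

R(subsea electronics module) = exp(−0.00050 × 500) = 0.77880
R(HPU pump) = exp(−0.00066 × 500) = 0.71892
R(flying lead) = exp(−0.00055 × 500) = 0.75957
R(directional control valve) = exp(−0.00028 × 500) = 0.86936
R(downhole gauge) = exp(−0.00063 × 500) = 0.72979
R(topside master controller) = exp(−0.00052 × 500) = 0.77105
Parallel (HPU pump, flying lead, and directional control valve): 1 − (1 − 0.71892)(1 − 0.75957)(1 − 0.86936) = 0.99117
Series (subsea electronics module and [0.99117]): 0.77880 × 0.99117 = 0.77192
Series (downhole gauge and topside master controller): 0.72979 × 0.77105 = 0.56270
Parallel ([0.77192] and [0.56270]): 1 − (1 − 0.77192)(1 − 0.56270) = 0.900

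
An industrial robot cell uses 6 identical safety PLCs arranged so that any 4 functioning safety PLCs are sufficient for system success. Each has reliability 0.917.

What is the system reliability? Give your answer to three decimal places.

R = Σ_{i=4}^{6} C(6,i) p^i (1−p)^{6−i} with p = 0.917
C(6,4)·0.917^4·0.083^2 = 0.07307
C(6,5)·0.917^5·0.083^1 = 0.32291
C(6,6)·0.917^6·0.083^0 = 0.59459
Sum = 0.991

0.991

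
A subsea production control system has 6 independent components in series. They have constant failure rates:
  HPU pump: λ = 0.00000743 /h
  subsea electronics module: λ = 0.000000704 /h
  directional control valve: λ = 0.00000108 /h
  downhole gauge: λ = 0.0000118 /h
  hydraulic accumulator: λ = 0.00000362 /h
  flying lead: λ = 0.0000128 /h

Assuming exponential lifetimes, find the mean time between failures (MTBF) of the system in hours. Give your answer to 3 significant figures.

Series of exponential components: λ_sys = Σ λ_i
λ_sys = 0.00000743 + 0.000000704 + 0.00000108 + 0.0000118 + 0.00000362 + 0.0000128 = 3.7434e-05 /h
MTBF = 1 / λ_sys = 26700 h

26700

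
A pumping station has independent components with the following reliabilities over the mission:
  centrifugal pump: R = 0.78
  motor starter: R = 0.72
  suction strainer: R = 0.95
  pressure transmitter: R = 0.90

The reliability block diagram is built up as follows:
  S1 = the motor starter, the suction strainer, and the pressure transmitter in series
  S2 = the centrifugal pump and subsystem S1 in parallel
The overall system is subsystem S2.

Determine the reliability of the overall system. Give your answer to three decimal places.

Series (motor starter, suction strainer, and pressure transmitter): 0.72000 × 0.95000 × 0.90000 = 0.61560
Parallel (centrifugal pump and [0.61560]): 1 − (1 − 0.78000)(1 − 0.61560) = 0.915

0.915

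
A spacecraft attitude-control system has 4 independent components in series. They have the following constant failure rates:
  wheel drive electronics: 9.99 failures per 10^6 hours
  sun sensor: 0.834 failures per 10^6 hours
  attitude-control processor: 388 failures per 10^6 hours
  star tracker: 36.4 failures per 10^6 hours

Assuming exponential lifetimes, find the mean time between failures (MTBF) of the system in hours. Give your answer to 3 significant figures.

2300

Series of exponential components: λ_sys = Σ λ_i
λ_sys = 0.00000999 + 0.000000834 + 0.000388 + 0.0000364 = 4.3522e-04 /h
MTBF = 1 / λ_sys = 2300 h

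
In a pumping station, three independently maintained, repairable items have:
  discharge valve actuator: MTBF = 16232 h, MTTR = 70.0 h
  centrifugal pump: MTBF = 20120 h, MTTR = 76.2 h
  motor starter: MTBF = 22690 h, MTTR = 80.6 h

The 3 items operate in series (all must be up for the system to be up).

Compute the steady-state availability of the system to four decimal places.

A(discharge valve actuator) = MTBF/(MTBF+MTTR) = 16232/(16232+70.0) = 0.995706
A(centrifugal pump) = MTBF/(MTBF+MTTR) = 20120/(20120+76.2) = 0.996227
A(motor starter) = MTBF/(MTBF+MTTR) = 22690/(22690+80.6) = 0.996460
Series availability: 0.995706 × 0.996227 × 0.996460 = 0.9884

0.9884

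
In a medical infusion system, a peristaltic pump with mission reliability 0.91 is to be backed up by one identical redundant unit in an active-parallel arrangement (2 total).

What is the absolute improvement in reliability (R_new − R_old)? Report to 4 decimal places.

R_before = 0.91
R_after = 1 − (1 − 0.91)^2 = 0.9919
ΔR = 0.9919 − 0.91 = 0.0819

0.0819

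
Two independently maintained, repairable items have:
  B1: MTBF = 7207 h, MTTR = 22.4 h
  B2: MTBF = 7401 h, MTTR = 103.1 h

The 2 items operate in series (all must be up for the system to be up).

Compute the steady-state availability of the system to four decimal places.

0.9832

A(B1) = MTBF/(MTBF+MTTR) = 7207/(7207+22.4) = 0.996902
A(B2) = MTBF/(MTBF+MTTR) = 7401/(7401+103.1) = 0.986261
Series availability: 0.996902 × 0.986261 = 0.9832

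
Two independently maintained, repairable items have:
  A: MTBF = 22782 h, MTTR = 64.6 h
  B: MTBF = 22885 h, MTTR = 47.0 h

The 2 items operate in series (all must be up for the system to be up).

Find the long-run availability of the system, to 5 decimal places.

0.99513

A(A) = MTBF/(MTBF+MTTR) = 22782/(22782+64.6) = 0.997172
A(B) = MTBF/(MTBF+MTTR) = 22885/(22885+47.0) = 0.997950
Series availability: 0.997172 × 0.997950 = 0.99513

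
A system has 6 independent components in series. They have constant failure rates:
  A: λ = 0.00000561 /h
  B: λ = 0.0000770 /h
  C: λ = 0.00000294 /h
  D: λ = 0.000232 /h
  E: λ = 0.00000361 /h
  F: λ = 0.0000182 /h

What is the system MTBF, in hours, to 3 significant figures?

2950

Series of exponential components: λ_sys = Σ λ_i
λ_sys = 0.00000561 + 0.0000770 + 0.00000294 + 0.000232 + 0.00000361 + 0.0000182 = 3.3936e-04 /h
MTBF = 1 / λ_sys = 2950 h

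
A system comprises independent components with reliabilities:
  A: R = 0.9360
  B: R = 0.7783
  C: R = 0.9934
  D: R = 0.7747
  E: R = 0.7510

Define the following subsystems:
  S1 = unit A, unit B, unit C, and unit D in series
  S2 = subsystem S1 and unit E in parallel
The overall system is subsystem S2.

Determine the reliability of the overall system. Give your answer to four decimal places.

Series (A, B, C, and D): 0.936000 × 0.778300 × 0.993400 × 0.774700 = 0.560635
Parallel ([0.560635] and E): 1 − (1 − 0.560635)(1 − 0.751000) = 0.8906

0.8906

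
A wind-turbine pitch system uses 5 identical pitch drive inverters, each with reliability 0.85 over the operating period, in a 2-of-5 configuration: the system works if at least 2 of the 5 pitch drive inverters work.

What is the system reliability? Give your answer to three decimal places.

R = Σ_{i=2}^{5} C(5,i) p^i (1−p)^{5−i} with p = 0.85
C(5,2)·0.85^2·0.15^3 = 0.02438
C(5,3)·0.85^3·0.15^2 = 0.13818
C(5,4)·0.85^4·0.15^1 = 0.39150
C(5,5)·0.85^5·0.15^0 = 0.44371
Sum = 0.998

0.998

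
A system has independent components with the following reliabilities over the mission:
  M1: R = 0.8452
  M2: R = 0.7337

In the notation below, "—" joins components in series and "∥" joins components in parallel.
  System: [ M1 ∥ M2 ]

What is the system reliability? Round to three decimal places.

0.959

Parallel (M1 and M2): 1 − (1 − 0.84520)(1 − 0.73370) = 0.959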